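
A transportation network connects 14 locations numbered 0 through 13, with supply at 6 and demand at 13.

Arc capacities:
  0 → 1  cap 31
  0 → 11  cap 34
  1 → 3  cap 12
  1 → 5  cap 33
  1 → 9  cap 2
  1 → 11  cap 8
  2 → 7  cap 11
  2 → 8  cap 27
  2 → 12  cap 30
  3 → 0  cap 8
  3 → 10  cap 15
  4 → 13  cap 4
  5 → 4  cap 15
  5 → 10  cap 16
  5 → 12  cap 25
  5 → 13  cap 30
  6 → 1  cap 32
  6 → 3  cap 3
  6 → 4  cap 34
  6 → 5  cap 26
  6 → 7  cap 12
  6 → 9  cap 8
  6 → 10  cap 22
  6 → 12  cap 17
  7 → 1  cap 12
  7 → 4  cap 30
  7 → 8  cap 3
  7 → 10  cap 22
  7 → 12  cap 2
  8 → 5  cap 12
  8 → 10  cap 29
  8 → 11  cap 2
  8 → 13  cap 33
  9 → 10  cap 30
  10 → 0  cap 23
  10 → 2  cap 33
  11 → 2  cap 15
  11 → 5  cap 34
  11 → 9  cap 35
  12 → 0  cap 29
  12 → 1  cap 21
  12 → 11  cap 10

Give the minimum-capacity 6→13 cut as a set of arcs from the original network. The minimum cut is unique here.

augment #1: 6→4→13 push 4
augment #2: 6→5→13 push 26
augment #3: 6→1→5→13 push 4
augment #4: 6→7→8→13 push 3
augment #5: 6→10→2→8→13 push 22
augment #6: 6→1→11→2→8→13 push 5
max flow = 64; residual-reachable set from 6 gives S-side
cut edges (S→T): {(2,8), (4,13), (5,13), (7,8)} total cap 64

Min-cut arcs: {(2,8), (4,13), (5,13), (7,8)} (total capacity 64)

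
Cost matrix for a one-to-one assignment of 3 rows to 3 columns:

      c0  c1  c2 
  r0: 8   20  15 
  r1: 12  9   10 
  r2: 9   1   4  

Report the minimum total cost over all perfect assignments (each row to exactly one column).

Minimum assignment cost: 19

optimal assignment: row0→col0 (cost 8), row1→col2 (cost 10), row2→col1 (cost 1)
total = 8 + 10 + 1 = 19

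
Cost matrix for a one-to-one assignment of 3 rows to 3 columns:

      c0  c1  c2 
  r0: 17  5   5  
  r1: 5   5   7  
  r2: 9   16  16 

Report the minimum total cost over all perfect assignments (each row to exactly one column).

optimal assignment: row0→col2 (cost 5), row1→col1 (cost 5), row2→col0 (cost 9)
total = 5 + 5 + 9 = 19

Minimum assignment cost: 19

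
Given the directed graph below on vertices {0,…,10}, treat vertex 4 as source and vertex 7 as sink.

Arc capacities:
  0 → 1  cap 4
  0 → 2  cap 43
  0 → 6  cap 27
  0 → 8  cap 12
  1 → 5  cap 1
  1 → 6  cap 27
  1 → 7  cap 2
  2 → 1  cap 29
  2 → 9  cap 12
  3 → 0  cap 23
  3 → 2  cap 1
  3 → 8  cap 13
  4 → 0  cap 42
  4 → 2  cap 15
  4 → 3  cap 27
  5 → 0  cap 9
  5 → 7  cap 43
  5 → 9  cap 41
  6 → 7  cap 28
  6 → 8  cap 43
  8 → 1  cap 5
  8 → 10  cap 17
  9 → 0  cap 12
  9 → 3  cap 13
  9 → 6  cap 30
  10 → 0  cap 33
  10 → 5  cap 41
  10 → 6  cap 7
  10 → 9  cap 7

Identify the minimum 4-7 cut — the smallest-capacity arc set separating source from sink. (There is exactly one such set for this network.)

Min-cut arcs: {(1,5), (1,7), (6,7), (8,10)} (total capacity 48)

augment #1: 4→0→1→7 push 2
augment #2: 4→0→6→7 push 27
augment #3: 4→0→1→5→7 push 1
augment #4: 4→0→1→6→7 push 1
augment #5: 4→0→8→10→5→7 push 11
augment #6: 4→3→8→10→5→7 push 6
max flow = 48; residual-reachable set from 4 gives S-side
cut edges (S→T): {(1,5), (1,7), (6,7), (8,10)} total cap 48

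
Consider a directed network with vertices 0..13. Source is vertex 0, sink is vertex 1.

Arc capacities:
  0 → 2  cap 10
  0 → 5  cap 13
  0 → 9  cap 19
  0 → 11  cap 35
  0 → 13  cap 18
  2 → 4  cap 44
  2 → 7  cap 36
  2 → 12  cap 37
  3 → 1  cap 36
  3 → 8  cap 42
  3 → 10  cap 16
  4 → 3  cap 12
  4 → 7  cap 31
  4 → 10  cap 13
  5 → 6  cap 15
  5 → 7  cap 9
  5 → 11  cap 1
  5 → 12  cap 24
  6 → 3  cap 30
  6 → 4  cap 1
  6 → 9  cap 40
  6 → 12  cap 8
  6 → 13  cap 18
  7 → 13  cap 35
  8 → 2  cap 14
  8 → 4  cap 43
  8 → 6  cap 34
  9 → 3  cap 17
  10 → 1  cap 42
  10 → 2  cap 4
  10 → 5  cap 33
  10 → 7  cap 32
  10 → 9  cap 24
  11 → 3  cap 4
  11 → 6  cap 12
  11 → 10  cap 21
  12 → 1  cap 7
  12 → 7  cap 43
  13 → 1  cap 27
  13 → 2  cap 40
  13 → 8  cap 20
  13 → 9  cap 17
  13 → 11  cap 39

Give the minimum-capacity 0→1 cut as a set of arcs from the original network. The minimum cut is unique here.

augment #1: 0→13→1 push 18
augment #2: 0→2→12→1 push 7
augment #3: 0→9→3→1 push 17
augment #4: 0→11→3→1 push 4
augment #5: 0→11→10→1 push 21
augment #6: 0→2→4→3→1 push 3
augment #7: 0→5→6→3→1 push 12
augment #8: 0→5→6→13→1 push 1
augment #9: 0→11→6→13→1 push 8
augment #10: 0→11→6→3→10→1 push 2
max flow = 93; residual-reachable set from 0 gives S-side
cut edges (S→T): {(0,2), (0,5), (0,11), (0,13), (9,3)} total cap 93

Min-cut arcs: {(0,2), (0,5), (0,11), (0,13), (9,3)} (total capacity 93)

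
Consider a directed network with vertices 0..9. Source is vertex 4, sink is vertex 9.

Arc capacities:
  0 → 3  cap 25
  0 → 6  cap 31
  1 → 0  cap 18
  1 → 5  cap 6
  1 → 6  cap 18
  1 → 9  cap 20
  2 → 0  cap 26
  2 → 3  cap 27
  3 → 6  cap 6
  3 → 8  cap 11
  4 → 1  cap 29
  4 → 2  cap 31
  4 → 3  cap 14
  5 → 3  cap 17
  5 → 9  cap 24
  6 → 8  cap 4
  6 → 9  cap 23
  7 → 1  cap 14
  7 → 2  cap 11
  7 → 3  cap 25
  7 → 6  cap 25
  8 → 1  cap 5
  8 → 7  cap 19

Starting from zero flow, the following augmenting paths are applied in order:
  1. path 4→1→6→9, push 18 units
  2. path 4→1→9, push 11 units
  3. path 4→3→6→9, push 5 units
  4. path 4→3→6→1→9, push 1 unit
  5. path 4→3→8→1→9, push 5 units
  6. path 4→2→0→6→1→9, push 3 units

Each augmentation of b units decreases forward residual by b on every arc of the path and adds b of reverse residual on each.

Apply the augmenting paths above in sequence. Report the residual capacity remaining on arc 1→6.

after path 1 (4→1→6→9, push 18): res(1,6)=0
after path 2 (4→1→9, push 11): res(1,6)=0
after path 3 (4→3→6→9, push 5): res(1,6)=0
after path 4 (4→3→6→1→9, push 1): res(1,6)=1
after path 5 (4→3→8→1→9, push 5): res(1,6)=1
after path 6 (4→2→0→6→1→9, push 3): res(1,6)=4

Residual capacity of (1,6): 4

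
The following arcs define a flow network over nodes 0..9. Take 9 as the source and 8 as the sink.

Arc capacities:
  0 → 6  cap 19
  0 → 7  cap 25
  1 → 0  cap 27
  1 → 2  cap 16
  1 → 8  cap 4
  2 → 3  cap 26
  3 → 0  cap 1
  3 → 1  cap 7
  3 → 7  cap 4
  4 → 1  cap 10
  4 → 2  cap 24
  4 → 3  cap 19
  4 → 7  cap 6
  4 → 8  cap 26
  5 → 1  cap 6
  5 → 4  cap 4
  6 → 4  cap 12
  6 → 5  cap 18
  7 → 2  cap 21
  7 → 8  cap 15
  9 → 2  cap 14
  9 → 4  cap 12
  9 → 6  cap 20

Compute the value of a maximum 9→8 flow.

augment #1: 9→4→8 bottleneck 12, total now 12
augment #2: 9→6→4→8 bottleneck 12, total now 24
augment #3: 9→2→3→1→8 bottleneck 4, total now 28
augment #4: 9→2→3→7→8 bottleneck 4, total now 32
augment #5: 9→6→5→4→8 bottleneck 2, total now 34
augment #6: 9→2→3→0→7→8 bottleneck 1, total now 35
augment #7: 9→6→5→4→7→8 bottleneck 2, total now 37
augment #8: 9→2→3→1→0→7→8 bottleneck 3, total now 40
augment #9: 9→6→5→1→0→7→8 bottleneck 4, total now 44

Maximum flow value: 44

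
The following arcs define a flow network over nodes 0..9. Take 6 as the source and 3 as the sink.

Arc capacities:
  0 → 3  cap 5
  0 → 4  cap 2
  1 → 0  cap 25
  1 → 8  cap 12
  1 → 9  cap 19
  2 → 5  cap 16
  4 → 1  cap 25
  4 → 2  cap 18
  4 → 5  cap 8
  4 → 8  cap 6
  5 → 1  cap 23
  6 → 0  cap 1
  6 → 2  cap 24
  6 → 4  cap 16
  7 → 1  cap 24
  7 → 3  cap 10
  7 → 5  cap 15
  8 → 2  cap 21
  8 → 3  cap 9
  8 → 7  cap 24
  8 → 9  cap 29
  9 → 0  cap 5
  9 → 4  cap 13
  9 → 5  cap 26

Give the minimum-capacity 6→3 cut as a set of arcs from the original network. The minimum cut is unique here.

augment #1: 6→0→3 push 1
augment #2: 6→4→8→3 push 6
augment #3: 6→4→1→0→3 push 4
augment #4: 6→4→1→8→3 push 3
augment #5: 6→4→1→8→7→3 push 3
augment #6: 6→2→5→1→8→7→3 push 6
max flow = 23; residual-reachable set from 6 gives S-side
cut edges (S→T): {(0,3), (1,8), (4,8)} total cap 23

Min-cut arcs: {(0,3), (1,8), (4,8)} (total capacity 23)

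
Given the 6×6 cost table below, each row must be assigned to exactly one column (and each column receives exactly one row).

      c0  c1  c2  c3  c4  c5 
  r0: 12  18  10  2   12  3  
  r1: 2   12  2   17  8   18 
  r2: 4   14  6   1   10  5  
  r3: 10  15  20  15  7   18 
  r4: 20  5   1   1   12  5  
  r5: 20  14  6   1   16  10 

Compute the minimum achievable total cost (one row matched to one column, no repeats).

Minimum assignment cost: 22

optimal assignment: row0→col5 (cost 3), row1→col2 (cost 2), row2→col0 (cost 4), row3→col4 (cost 7), row4→col1 (cost 5), row5→col3 (cost 1)
total = 3 + 2 + 4 + 7 + 5 + 1 = 22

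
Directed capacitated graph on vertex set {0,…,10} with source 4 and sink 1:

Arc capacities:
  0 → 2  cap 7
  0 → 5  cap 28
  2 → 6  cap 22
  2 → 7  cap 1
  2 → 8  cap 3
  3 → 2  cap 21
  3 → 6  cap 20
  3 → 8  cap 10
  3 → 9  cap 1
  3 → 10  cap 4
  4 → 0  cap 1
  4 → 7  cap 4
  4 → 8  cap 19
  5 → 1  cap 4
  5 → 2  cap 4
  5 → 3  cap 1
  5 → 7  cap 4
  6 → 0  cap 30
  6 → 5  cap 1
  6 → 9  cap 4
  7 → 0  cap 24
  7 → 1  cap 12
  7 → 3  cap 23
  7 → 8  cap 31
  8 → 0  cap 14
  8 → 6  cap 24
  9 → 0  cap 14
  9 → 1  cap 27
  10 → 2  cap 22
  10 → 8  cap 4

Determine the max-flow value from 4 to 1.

augment #1: 4→7→1 bottleneck 4, total now 4
augment #2: 4→0→5→1 bottleneck 1, total now 5
augment #3: 4→8→0→5→1 bottleneck 3, total now 8
augment #4: 4→8→6→9→1 bottleneck 4, total now 12
augment #5: 4→8→0→2→7→1 bottleneck 1, total now 13
augment #6: 4→8→0→5→7→1 bottleneck 4, total now 17
augment #7: 4→8→0→5→3→9→1 bottleneck 1, total now 18

Maximum flow value: 18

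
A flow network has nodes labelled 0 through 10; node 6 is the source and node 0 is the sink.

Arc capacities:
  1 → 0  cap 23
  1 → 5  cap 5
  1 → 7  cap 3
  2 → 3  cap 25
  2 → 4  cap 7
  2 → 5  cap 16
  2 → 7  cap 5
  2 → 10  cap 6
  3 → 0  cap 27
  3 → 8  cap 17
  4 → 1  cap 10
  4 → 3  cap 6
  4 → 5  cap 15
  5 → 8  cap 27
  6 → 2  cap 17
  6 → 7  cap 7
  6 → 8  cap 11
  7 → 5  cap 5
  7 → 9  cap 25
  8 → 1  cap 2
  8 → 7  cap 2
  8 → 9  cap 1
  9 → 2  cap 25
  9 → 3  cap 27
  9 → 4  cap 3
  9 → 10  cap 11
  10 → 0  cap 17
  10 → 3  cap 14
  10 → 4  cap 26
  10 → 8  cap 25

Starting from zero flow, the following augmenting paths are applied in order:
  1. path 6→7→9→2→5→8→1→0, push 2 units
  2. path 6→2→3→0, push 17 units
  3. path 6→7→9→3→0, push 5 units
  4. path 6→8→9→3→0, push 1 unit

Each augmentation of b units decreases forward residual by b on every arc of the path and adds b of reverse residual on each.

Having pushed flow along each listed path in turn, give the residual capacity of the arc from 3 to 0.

Residual capacity of (3,0): 4

after path 1 (6→7→9→2→5→8→1→0, push 2): res(3,0)=27
after path 2 (6→2→3→0, push 17): res(3,0)=10
after path 3 (6→7→9→3→0, push 5): res(3,0)=5
after path 4 (6→8→9→3→0, push 1): res(3,0)=4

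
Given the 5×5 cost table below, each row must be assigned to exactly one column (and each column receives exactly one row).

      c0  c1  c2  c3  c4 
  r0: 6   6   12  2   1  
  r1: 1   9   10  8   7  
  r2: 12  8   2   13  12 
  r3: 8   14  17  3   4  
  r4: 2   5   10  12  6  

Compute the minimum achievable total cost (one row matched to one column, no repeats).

optimal assignment: row0→col4 (cost 1), row1→col0 (cost 1), row2→col2 (cost 2), row3→col3 (cost 3), row4→col1 (cost 5)
total = 1 + 1 + 2 + 3 + 5 = 12

Minimum assignment cost: 12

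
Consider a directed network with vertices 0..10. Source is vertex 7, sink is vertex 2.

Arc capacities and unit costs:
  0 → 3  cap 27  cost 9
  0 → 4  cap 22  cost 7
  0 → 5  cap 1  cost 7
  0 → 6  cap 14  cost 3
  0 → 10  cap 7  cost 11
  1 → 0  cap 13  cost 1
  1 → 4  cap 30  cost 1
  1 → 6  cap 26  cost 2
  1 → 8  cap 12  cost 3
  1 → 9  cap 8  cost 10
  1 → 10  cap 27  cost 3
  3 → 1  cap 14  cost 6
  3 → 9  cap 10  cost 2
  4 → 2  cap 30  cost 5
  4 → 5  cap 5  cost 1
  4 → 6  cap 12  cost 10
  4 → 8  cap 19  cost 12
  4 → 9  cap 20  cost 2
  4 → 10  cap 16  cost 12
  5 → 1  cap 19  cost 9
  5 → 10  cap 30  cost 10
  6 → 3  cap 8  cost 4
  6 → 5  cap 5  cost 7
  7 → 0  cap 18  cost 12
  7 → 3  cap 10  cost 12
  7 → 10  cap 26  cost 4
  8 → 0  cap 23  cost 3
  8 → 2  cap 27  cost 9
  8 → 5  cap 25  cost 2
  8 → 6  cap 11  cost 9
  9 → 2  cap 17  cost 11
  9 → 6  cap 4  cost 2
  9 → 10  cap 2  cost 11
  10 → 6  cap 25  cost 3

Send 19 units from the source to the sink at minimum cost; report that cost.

shortest-cost path #1: 7→10→6→3→1→4→2 push 8 @ unit cost 23 (adds 184)
shortest-cost path #2: 7→0→4→2 push 11 @ unit cost 24 (adds 264)
total cost = 448

Minimum cost for 19 units: 448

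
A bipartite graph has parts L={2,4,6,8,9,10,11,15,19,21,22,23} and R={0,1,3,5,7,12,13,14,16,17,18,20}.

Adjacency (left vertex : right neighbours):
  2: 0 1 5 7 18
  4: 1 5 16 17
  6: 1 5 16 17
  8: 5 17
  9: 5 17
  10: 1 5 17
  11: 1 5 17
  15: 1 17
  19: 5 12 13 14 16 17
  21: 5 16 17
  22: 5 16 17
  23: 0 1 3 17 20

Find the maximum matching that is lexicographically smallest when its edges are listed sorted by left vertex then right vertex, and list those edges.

Lex-smallest maximum matching: {(2,0), (4,1), (6,5), (8,17), (19,12), (21,16), (23,3)}

|M| = 7 (so the lex-smallest maximum matching has 7 edges)
process left vertices in ascending order; for each, take the smallest-labelled available neighbour that still permits 7 edges overall, or leave it unmatched if none does
lex-smallest matching: {2-0, 4-1, 6-5, 8-17, 19-12, 21-16, 23-3}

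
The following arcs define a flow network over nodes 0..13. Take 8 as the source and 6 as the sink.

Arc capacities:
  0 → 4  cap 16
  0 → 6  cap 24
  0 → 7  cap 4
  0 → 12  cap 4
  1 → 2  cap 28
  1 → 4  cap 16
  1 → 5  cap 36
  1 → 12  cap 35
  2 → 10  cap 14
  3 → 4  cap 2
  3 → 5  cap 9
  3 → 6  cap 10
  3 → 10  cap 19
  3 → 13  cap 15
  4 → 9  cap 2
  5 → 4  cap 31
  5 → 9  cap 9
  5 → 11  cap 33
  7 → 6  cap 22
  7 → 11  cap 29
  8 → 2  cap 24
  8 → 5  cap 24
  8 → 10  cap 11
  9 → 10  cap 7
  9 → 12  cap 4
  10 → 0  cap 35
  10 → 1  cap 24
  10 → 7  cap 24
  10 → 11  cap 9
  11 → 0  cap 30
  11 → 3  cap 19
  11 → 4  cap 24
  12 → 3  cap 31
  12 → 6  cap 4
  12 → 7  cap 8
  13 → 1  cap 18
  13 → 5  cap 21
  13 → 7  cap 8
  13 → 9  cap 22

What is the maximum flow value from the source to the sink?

augment #1: 8→10→0→6 bottleneck 11, total now 11
augment #2: 8→2→10→0→6 bottleneck 13, total now 24
augment #3: 8→2→10→7→6 bottleneck 1, total now 25
augment #4: 8→5→9→12→6 bottleneck 4, total now 29
augment #5: 8→5→11→3→6 bottleneck 10, total now 39
augment #6: 8→5→9→10→7→6 bottleneck 5, total now 44
augment #7: 8→5→11→0→7→6 bottleneck 4, total now 48
augment #8: 8→5→4→9→10→7→6 bottleneck 1, total now 49

Maximum flow value: 49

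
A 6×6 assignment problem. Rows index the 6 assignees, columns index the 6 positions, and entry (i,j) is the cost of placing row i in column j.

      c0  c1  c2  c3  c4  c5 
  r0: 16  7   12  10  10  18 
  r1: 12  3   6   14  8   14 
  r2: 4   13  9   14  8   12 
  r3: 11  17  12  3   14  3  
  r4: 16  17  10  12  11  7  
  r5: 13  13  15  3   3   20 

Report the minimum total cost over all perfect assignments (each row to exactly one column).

optimal assignment: row0→col1 (cost 7), row1→col2 (cost 6), row2→col0 (cost 4), row3→col3 (cost 3), row4→col5 (cost 7), row5→col4 (cost 3)
total = 7 + 6 + 4 + 3 + 7 + 3 = 30

Minimum assignment cost: 30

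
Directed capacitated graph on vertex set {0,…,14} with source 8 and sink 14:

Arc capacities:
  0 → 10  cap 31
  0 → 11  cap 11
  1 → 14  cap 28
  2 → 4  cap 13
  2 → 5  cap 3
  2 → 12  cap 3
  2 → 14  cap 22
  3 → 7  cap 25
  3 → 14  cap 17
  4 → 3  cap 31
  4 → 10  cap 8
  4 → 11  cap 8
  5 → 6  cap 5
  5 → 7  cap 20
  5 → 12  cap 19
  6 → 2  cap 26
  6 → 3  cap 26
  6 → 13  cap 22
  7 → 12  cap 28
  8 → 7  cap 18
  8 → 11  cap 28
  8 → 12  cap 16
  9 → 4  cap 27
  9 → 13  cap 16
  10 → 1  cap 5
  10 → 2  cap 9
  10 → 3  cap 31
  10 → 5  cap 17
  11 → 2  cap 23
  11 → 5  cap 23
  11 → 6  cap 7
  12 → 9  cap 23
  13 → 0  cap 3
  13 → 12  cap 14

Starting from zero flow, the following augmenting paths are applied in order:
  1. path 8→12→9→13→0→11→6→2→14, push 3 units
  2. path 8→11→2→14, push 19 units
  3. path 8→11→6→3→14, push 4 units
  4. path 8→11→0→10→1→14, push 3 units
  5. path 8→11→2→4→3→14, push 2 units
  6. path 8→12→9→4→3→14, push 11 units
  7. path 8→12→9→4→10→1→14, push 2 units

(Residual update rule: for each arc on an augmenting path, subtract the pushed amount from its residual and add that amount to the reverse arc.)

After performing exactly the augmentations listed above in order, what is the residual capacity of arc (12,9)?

after path 1 (8→12→9→13→0→11→6→2→14, push 3): res(12,9)=20
after path 2 (8→11→2→14, push 19): res(12,9)=20
after path 3 (8→11→6→3→14, push 4): res(12,9)=20
after path 4 (8→11→0→10→1→14, push 3): res(12,9)=20
after path 5 (8→11→2→4→3→14, push 2): res(12,9)=20
after path 6 (8→12→9→4→3→14, push 11): res(12,9)=9
after path 7 (8→12→9→4→10→1→14, push 2): res(12,9)=7

Residual capacity of (12,9): 7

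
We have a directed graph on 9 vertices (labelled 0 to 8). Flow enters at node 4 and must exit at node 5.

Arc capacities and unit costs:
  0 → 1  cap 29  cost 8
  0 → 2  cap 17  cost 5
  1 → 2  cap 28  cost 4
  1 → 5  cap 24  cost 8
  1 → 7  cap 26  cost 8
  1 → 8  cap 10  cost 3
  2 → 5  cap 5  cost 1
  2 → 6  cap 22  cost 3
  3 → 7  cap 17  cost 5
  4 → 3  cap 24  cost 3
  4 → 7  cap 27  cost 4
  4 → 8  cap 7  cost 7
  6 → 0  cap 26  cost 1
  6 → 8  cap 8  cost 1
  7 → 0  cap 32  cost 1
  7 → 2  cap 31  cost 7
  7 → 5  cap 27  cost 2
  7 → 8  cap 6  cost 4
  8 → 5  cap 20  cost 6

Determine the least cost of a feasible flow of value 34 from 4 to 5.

Minimum cost for 34 units: 253

shortest-cost path #1: 4→7→5 push 27 @ unit cost 6 (adds 162)
shortest-cost path #2: 4→8→5 push 7 @ unit cost 13 (adds 91)
total cost = 253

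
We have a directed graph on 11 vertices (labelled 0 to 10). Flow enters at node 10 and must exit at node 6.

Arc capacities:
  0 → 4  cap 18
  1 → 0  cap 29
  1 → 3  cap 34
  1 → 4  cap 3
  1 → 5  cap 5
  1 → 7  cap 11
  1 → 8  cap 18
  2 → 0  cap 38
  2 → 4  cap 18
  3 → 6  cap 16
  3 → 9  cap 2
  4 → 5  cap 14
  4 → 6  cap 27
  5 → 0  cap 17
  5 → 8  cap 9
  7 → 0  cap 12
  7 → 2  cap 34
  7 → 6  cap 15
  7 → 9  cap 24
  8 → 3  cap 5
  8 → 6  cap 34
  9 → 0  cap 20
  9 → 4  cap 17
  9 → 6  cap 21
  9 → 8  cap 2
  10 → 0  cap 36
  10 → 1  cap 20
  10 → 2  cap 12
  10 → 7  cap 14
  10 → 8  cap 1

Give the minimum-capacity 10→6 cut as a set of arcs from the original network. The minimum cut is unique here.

Min-cut arcs: {(0,4), (10,1), (10,2), (10,7), (10,8)} (total capacity 65)

augment #1: 10→7→6 push 14
augment #2: 10→8→6 push 1
augment #3: 10→0→4→6 push 18
augment #4: 10→1→3→6 push 16
augment #5: 10→1→4→6 push 3
augment #6: 10→1→7→6 push 1
augment #7: 10→2→4→6 push 6
augment #8: 10→2→4→1→8→6 push 3
augment #9: 10→2→4→5→8→6 push 3
max flow = 65; residual-reachable set from 10 gives S-side
cut edges (S→T): {(0,4), (10,1), (10,2), (10,7), (10,8)} total cap 65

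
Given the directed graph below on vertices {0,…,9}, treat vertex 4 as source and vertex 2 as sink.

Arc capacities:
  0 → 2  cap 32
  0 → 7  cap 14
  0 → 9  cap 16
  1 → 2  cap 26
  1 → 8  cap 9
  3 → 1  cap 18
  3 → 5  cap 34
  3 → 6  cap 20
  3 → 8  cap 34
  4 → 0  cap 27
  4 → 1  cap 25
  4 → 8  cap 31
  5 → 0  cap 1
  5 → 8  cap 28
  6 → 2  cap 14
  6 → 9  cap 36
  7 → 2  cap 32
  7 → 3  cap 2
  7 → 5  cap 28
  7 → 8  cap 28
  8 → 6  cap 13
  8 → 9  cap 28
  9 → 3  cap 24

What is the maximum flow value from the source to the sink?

Maximum flow value: 68

augment #1: 4→0→2 bottleneck 27, total now 27
augment #2: 4→1→2 bottleneck 25, total now 52
augment #3: 4→8→6→2 bottleneck 13, total now 65
augment #4: 4→8→9→3→1→2 bottleneck 1, total now 66
augment #5: 4→8→9→3→6→2 bottleneck 1, total now 67
augment #6: 4→8→9→3→5→0→2 bottleneck 1, total now 68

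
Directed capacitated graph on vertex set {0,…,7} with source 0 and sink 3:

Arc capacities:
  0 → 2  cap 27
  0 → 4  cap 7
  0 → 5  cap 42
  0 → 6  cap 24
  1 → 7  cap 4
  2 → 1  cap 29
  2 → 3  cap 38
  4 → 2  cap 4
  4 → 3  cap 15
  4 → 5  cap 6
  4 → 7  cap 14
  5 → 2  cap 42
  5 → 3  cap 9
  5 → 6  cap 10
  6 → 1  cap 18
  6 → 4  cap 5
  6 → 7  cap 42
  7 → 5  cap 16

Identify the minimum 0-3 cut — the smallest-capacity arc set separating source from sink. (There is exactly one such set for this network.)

Min-cut arcs: {(0,4), (2,3), (5,3), (6,4)} (total capacity 59)

augment #1: 0→2→3 push 27
augment #2: 0→4→3 push 7
augment #3: 0→5→3 push 9
augment #4: 0→5→2→3 push 11
augment #5: 0→6→4→3 push 5
max flow = 59; residual-reachable set from 0 gives S-side
cut edges (S→T): {(0,4), (2,3), (5,3), (6,4)} total cap 59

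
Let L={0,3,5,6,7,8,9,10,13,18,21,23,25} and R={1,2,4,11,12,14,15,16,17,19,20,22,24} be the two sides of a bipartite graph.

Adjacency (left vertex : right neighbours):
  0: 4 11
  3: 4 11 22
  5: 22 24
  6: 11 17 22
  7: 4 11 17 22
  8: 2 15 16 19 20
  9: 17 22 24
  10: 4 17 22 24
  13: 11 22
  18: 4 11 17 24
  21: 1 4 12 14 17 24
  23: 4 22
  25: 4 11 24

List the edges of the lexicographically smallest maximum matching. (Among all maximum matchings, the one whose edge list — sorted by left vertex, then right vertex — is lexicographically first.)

Lex-smallest maximum matching: {(0,4), (3,11), (5,22), (6,17), (8,2), (9,24), (21,1)}

|M| = 7 (so the lex-smallest maximum matching has 7 edges)
process left vertices in ascending order; for each, take the smallest-labelled available neighbour that still permits 7 edges overall, or leave it unmatched if none does
lex-smallest matching: {0-4, 3-11, 5-22, 6-17, 8-2, 9-24, 21-1}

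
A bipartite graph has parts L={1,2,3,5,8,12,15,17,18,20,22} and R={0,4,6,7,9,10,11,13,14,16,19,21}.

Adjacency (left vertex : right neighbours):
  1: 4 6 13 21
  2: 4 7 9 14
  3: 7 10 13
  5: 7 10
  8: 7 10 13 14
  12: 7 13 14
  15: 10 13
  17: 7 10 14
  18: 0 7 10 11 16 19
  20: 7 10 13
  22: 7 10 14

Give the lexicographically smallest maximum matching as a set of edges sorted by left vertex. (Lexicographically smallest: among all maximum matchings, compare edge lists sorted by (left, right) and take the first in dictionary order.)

Lex-smallest maximum matching: {(1,4), (2,9), (3,7), (5,10), (8,13), (12,14), (18,0)}

|M| = 7 (so the lex-smallest maximum matching has 7 edges)
process left vertices in ascending order; for each, take the smallest-labelled available neighbour that still permits 7 edges overall, or leave it unmatched if none does
lex-smallest matching: {1-4, 2-9, 3-7, 5-10, 8-13, 12-14, 18-0}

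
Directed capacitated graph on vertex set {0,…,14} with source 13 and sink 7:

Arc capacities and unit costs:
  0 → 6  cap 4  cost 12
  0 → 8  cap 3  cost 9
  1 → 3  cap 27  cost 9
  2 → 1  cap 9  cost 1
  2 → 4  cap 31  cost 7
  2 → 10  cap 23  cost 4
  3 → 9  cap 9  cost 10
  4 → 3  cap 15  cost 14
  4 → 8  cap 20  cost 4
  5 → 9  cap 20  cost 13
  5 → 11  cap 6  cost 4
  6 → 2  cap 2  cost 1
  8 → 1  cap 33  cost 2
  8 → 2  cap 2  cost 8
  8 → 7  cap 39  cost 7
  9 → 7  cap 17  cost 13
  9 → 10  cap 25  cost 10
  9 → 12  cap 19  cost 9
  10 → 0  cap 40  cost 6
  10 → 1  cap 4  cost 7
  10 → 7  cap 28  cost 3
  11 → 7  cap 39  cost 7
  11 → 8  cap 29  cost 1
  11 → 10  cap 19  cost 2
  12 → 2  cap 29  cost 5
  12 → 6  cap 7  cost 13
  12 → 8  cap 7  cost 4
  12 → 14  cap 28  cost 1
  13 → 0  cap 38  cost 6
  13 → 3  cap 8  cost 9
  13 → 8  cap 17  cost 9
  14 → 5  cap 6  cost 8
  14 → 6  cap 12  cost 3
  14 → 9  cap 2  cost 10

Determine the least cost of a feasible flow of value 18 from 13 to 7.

shortest-cost path #1: 13→8→7 push 17 @ unit cost 16 (adds 272)
shortest-cost path #2: 13→0→8→7 push 1 @ unit cost 22 (adds 22)
total cost = 294

Minimum cost for 18 units: 294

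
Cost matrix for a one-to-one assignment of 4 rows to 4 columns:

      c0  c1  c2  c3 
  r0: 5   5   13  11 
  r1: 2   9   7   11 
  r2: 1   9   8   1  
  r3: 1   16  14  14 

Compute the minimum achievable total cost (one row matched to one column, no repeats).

optimal assignment: row0→col1 (cost 5), row1→col2 (cost 7), row2→col3 (cost 1), row3→col0 (cost 1)
total = 5 + 7 + 1 + 1 = 14

Minimum assignment cost: 14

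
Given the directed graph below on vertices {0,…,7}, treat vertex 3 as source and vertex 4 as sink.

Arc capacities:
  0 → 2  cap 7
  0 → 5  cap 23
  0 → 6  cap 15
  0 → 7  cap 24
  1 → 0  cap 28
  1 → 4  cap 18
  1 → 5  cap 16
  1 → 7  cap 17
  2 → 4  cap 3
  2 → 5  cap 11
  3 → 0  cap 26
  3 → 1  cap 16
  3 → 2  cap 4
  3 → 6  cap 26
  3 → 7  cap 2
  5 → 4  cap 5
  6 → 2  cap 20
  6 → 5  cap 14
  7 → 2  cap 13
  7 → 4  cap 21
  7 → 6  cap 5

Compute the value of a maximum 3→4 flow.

Maximum flow value: 45

augment #1: 3→1→4 bottleneck 16, total now 16
augment #2: 3→2→4 bottleneck 3, total now 19
augment #3: 3→7→4 bottleneck 2, total now 21
augment #4: 3→0→5→4 bottleneck 5, total now 26
augment #5: 3→0→7→4 bottleneck 19, total now 45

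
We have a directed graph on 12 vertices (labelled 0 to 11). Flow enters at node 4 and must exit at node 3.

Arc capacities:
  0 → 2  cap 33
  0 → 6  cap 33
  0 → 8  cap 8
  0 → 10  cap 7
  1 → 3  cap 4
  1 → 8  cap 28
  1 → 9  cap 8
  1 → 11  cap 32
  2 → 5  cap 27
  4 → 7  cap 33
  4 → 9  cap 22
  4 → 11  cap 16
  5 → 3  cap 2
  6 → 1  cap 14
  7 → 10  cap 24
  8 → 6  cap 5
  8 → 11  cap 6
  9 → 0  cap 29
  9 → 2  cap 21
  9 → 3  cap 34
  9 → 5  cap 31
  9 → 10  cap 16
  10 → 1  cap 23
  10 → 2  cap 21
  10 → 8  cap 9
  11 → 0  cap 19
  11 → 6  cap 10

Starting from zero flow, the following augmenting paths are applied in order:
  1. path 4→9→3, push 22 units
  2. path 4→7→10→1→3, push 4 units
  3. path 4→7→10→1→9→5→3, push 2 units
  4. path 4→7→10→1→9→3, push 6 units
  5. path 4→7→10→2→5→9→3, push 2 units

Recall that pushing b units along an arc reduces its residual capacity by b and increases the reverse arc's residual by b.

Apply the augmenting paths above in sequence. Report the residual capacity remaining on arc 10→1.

Residual capacity of (10,1): 11

after path 1 (4→9→3, push 22): res(10,1)=23
after path 2 (4→7→10→1→3, push 4): res(10,1)=19
after path 3 (4→7→10→1→9→5→3, push 2): res(10,1)=17
after path 4 (4→7→10→1→9→3, push 6): res(10,1)=11
after path 5 (4→7→10→2→5→9→3, push 2): res(10,1)=11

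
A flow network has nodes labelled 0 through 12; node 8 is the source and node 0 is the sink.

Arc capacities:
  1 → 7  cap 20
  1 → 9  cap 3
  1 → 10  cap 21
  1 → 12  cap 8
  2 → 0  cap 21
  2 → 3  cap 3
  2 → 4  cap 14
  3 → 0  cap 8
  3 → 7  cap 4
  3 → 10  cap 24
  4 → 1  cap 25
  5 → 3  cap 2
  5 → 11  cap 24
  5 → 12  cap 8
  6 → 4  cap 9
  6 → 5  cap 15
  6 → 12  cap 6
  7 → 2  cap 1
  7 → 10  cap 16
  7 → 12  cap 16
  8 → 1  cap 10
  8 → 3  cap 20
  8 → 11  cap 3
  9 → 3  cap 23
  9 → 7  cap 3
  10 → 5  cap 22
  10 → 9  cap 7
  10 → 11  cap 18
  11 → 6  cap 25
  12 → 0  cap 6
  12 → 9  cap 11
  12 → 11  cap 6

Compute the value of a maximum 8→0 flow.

augment #1: 8→3→0 bottleneck 8, total now 8
augment #2: 8→1→12→0 bottleneck 6, total now 14
augment #3: 8→1→7→2→0 bottleneck 1, total now 15

Maximum flow value: 15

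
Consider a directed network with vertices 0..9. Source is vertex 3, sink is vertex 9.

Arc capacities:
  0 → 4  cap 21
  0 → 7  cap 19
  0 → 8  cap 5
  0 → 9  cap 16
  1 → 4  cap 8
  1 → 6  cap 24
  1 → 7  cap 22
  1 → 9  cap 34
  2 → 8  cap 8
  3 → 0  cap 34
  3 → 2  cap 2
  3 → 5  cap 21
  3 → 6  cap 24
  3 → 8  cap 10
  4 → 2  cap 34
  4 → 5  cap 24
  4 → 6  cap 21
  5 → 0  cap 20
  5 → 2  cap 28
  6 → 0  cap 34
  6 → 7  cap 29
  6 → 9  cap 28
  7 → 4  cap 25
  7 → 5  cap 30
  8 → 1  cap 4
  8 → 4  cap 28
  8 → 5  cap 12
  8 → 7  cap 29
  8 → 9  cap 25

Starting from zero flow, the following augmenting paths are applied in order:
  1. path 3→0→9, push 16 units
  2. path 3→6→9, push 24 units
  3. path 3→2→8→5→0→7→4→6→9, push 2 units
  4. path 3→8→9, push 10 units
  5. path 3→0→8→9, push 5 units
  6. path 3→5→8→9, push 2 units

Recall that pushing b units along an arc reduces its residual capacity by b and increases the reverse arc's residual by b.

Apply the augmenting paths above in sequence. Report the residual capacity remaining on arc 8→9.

Residual capacity of (8,9): 8

after path 1 (3→0→9, push 16): res(8,9)=25
after path 2 (3→6→9, push 24): res(8,9)=25
after path 3 (3→2→8→5→0→7→4→6→9, push 2): res(8,9)=25
after path 4 (3→8→9, push 10): res(8,9)=15
after path 5 (3→0→8→9, push 5): res(8,9)=10
after path 6 (3→5→8→9, push 2): res(8,9)=8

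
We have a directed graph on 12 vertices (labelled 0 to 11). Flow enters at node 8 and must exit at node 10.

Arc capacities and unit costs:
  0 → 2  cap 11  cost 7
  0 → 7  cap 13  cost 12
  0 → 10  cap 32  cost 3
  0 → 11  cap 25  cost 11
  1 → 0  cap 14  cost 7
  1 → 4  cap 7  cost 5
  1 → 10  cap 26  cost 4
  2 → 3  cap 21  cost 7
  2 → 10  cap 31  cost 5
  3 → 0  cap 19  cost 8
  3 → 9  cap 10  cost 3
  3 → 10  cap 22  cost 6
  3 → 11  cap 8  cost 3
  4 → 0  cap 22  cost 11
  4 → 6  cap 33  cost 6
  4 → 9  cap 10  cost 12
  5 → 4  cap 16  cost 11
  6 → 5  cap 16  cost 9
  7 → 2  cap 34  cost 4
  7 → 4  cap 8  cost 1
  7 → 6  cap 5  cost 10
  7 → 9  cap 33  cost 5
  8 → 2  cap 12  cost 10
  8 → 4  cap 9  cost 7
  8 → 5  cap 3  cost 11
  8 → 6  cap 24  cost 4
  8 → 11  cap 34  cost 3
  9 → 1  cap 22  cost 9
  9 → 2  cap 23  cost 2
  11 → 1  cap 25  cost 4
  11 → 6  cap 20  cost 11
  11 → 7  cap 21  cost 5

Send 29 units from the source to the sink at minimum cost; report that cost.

Minimum cost for 29 units: 335

shortest-cost path #1: 8→11→1→10 push 25 @ unit cost 11 (adds 275)
shortest-cost path #2: 8→2→10 push 4 @ unit cost 15 (adds 60)
total cost = 335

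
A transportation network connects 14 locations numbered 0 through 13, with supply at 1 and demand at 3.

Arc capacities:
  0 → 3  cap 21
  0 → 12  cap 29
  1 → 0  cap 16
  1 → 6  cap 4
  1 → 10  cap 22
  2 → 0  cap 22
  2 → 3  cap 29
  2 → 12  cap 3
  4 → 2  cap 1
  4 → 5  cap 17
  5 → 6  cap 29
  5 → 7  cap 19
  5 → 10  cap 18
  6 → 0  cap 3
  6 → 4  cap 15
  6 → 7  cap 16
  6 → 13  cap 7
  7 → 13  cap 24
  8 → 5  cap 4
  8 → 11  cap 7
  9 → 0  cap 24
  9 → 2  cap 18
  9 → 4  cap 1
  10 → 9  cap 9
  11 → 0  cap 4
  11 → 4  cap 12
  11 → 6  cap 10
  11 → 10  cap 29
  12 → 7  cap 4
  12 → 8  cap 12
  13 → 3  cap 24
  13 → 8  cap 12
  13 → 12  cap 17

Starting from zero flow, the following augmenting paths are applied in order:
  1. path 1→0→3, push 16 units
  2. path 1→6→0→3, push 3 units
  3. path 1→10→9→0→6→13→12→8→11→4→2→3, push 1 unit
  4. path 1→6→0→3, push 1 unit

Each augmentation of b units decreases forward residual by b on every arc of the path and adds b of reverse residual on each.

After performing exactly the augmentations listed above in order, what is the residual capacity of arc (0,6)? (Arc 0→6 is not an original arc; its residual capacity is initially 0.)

after path 1 (1→0→3, push 16): res(0,6)=0
after path 2 (1→6→0→3, push 3): res(0,6)=3
after path 3 (1→10→9→0→6→13→12→8→11→4→2→3, push 1): res(0,6)=2
after path 4 (1→6→0→3, push 1): res(0,6)=3

Residual capacity of (0,6): 3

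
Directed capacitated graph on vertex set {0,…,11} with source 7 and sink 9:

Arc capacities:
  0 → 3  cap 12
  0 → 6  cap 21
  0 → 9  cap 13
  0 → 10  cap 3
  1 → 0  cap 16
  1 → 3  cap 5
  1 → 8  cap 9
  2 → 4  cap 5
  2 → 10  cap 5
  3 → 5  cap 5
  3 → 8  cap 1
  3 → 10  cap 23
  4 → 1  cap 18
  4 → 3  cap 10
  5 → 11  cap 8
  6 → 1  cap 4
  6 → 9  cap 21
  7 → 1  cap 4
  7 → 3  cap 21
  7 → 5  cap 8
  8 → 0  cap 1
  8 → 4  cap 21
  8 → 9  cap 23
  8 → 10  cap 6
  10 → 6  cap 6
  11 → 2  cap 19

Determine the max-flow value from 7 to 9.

Maximum flow value: 16

augment #1: 7→1→0→9 bottleneck 4, total now 4
augment #2: 7→3→8→9 bottleneck 1, total now 5
augment #3: 7→3→10→6→9 bottleneck 6, total now 11
augment #4: 7→5→11→2→4→1→0→9 bottleneck 5, total now 16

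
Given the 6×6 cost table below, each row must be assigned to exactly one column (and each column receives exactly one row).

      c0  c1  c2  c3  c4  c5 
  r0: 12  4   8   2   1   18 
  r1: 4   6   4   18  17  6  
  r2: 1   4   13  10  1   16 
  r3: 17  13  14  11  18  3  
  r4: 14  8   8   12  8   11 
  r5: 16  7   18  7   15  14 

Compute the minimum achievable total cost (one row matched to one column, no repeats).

Minimum assignment cost: 24

optimal assignment: row0→col4 (cost 1), row1→col2 (cost 4), row2→col0 (cost 1), row3→col5 (cost 3), row4→col1 (cost 8), row5→col3 (cost 7)
total = 1 + 4 + 1 + 3 + 8 + 7 = 24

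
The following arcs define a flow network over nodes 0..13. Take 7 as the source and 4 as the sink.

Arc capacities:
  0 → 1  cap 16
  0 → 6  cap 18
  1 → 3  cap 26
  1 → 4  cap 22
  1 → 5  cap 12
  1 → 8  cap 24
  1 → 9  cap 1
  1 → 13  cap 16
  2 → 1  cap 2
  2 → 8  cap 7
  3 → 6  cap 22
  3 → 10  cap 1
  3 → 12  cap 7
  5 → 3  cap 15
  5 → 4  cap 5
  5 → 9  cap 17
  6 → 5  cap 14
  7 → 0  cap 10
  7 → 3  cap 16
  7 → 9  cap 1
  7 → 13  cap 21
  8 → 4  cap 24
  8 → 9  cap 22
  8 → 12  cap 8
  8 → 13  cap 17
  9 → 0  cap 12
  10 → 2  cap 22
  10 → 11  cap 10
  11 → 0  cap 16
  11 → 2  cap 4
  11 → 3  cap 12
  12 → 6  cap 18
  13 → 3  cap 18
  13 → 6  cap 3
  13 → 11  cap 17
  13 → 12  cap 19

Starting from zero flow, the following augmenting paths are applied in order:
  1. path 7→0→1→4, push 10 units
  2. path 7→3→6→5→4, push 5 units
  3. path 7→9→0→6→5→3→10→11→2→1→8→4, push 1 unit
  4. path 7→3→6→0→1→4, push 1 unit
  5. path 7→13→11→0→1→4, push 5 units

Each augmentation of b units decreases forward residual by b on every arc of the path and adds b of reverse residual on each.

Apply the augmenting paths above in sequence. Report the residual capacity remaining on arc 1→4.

Residual capacity of (1,4): 6

after path 1 (7→0→1→4, push 10): res(1,4)=12
after path 2 (7→3→6→5→4, push 5): res(1,4)=12
after path 3 (7→9→0→6→5→3→10→11→2→1→8→4, push 1): res(1,4)=12
after path 4 (7→3→6→0→1→4, push 1): res(1,4)=11
after path 5 (7→13→11→0→1→4, push 5): res(1,4)=6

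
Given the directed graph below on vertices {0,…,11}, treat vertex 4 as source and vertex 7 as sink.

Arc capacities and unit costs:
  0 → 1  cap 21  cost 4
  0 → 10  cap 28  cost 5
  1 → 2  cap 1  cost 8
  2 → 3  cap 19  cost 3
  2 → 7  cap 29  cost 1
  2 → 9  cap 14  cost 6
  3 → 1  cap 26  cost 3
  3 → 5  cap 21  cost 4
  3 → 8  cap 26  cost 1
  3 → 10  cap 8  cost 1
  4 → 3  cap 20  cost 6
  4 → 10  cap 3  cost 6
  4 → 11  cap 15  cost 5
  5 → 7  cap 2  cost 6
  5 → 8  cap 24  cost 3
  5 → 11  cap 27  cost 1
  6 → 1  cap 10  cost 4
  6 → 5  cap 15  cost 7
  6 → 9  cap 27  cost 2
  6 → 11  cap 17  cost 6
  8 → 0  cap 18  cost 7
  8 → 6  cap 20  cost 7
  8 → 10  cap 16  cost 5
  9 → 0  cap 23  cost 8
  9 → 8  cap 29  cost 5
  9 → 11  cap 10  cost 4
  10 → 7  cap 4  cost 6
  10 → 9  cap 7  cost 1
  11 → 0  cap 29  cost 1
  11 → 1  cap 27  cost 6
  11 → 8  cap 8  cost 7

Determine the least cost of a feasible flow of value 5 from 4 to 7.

shortest-cost path #1: 4→10→7 push 3 @ unit cost 12 (adds 36)
shortest-cost path #2: 4→3→10→7 push 1 @ unit cost 13 (adds 13)
shortest-cost path #3: 4→3→5→7 push 1 @ unit cost 16 (adds 16)
total cost = 65

Minimum cost for 5 units: 65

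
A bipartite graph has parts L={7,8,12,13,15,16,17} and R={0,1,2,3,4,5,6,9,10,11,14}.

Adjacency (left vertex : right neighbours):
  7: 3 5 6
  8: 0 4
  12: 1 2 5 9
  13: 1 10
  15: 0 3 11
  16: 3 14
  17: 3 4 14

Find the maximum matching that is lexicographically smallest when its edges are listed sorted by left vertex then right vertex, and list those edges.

Lex-smallest maximum matching: {(7,3), (8,0), (12,1), (13,10), (15,11), (16,14), (17,4)}

|M| = 7 (so the lex-smallest maximum matching has 7 edges)
process left vertices in ascending order; for each, take the smallest-labelled available neighbour that still permits 7 edges overall, or leave it unmatched if none does
lex-smallest matching: {7-3, 8-0, 12-1, 13-10, 15-11, 16-14, 17-4}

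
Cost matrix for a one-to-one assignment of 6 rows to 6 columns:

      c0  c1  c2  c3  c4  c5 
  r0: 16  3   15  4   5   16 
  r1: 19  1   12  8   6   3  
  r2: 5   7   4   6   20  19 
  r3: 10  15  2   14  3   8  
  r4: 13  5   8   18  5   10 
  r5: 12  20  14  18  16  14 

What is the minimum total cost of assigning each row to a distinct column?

one of 3 optimal assignments: row0→col1 (cost 3), row1→col5 (cost 3), row2→col3 (cost 6), row3→col2 (cost 2), row4→col4 (cost 5), row5→col0 (cost 12)
total = 3 + 3 + 6 + 2 + 5 + 12 = 31

Minimum assignment cost: 31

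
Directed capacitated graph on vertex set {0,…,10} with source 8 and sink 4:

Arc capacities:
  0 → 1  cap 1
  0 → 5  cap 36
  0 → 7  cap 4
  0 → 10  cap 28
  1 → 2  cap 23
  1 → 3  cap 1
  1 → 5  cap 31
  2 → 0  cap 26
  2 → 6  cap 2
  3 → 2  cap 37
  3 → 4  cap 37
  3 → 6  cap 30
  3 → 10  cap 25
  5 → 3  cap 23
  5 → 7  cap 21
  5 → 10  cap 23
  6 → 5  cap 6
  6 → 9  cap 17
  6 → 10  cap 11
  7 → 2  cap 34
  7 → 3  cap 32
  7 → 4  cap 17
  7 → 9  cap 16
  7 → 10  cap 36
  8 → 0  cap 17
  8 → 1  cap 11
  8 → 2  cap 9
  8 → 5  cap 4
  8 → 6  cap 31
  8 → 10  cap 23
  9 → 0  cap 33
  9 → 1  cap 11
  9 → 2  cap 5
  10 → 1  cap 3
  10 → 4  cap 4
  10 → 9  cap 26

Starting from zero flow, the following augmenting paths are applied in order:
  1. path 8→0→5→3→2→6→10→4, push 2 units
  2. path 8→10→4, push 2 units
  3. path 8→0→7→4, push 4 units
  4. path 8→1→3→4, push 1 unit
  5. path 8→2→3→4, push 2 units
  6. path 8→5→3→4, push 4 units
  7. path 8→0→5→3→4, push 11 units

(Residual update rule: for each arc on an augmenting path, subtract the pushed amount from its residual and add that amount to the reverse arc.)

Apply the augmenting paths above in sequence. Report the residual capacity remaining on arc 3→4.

Residual capacity of (3,4): 19

after path 1 (8→0→5→3→2→6→10→4, push 2): res(3,4)=37
after path 2 (8→10→4, push 2): res(3,4)=37
after path 3 (8→0→7→4, push 4): res(3,4)=37
after path 4 (8→1→3→4, push 1): res(3,4)=36
after path 5 (8→2→3→4, push 2): res(3,4)=34
after path 6 (8→5→3→4, push 4): res(3,4)=30
after path 7 (8→0→5→3→4, push 11): res(3,4)=19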